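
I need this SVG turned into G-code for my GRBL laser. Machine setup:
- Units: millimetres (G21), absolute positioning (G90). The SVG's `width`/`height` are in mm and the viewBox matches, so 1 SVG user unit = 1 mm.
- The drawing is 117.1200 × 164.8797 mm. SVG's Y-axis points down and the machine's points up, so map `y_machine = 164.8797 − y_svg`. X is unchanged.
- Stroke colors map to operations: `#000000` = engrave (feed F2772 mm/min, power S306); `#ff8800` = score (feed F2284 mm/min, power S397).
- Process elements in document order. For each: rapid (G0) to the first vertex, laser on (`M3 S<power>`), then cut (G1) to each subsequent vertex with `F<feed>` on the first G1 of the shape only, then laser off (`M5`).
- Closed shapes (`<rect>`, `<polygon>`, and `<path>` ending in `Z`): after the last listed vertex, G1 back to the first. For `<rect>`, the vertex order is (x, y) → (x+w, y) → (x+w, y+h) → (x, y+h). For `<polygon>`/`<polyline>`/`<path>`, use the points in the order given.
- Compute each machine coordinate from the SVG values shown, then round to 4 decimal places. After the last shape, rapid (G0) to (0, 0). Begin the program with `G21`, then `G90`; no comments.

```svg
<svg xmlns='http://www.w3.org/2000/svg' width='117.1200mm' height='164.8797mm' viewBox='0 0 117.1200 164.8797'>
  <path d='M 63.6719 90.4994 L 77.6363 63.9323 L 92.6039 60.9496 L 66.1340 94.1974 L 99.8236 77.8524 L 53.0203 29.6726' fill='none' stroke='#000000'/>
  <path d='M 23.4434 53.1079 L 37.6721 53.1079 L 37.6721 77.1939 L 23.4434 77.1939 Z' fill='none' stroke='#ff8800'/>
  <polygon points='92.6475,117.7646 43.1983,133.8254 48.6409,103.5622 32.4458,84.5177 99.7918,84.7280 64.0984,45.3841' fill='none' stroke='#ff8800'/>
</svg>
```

G21
G90
G0 X63.6719 Y74.3803
M3 S306
G1 X77.6363 Y100.9474 F2772
G1 X92.6039 Y103.9301
G1 X66.1340 Y70.6823
G1 X99.8236 Y87.0273
G1 X53.0203 Y135.2071
M5
G0 X23.4434 Y111.7718
M3 S397
G1 X37.6721 Y111.7718 F2284
G1 X37.6721 Y87.6858
G1 X23.4434 Y87.6858
G1 X23.4434 Y111.7718
M5
G0 X92.6475 Y47.1151
M3 S397
G1 X43.1983 Y31.0543 F2284
G1 X48.6409 Y61.3175
G1 X32.4458 Y80.3620
G1 X99.7918 Y80.1517
G1 X64.0984 Y119.4956
G1 X92.6475 Y47.1151
M5
G0 X0.0000 Y0.0000

viewBox `0 0 117.1200 164.8797` with mm width/height → 1 unit = 1 mm. Flip: y_m = 164.8797 − y_svg.

**Shape 1** — `<path>` open polyline, stroke `#000000` → engrave (S306, F2772). Machine vertices: (63.6719,74.3803) → (77.6363,100.9474) → (92.6039,103.9301) → (66.1340,70.6823) → (99.8236,87.0273) → (53.0203,135.2071). Open path.

**Shape 2** — `<path>` rectangle, stroke `#ff8800` → score (S397, F2284). Machine vertices: (23.4434,111.7718) → (37.6721,111.7718) → (37.6721,87.6858) → (23.4434,87.6858) → (23.4434,111.7718). Closed: final G1 returns to the first vertex.

**Shape 3** — `<polygon>` closed polygon, stroke `#ff8800` → score (S397, F2284). Machine vertices: (92.6475,47.1151) → (43.1983,31.0543) → (48.6409,61.3175) → (32.4458,80.3620) → (99.7918,80.1517) → (64.0984,119.4956) → (92.6475,47.1151). Closed: final G1 returns to the first vertex.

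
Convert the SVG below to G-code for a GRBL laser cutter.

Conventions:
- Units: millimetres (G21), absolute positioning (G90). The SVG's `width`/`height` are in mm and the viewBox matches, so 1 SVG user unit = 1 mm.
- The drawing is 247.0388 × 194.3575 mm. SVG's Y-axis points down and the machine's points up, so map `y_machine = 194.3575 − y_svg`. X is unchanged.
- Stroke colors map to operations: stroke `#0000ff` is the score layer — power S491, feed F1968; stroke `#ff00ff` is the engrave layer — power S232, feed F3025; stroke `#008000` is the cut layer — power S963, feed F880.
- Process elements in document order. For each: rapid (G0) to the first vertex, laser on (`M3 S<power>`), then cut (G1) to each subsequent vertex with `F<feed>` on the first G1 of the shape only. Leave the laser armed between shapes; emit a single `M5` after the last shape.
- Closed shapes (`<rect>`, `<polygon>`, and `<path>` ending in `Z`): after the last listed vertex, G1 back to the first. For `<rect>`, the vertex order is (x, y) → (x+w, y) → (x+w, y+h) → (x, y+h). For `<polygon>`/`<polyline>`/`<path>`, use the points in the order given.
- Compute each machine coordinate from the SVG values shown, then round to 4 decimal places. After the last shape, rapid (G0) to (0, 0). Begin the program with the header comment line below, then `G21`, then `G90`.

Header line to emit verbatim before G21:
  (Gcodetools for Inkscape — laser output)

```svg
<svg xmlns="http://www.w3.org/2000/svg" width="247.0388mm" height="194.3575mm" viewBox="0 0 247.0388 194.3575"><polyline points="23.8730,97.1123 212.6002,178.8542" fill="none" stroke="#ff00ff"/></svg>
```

viewBox `0 0 247.0388 194.3575` with mm width/height → 1 unit = 1 mm. Flip: y_m = 194.3575 − y_svg.

**Shape 1** — `<polyline>` line segment, stroke `#ff00ff` → engrave (S232, F3025). Machine vertices: (23.8730,97.2452) → (212.6002,15.5033). Open path.

(Gcodetools for Inkscape — laser output)
G21
G90
G0 X23.8730 Y97.2452
M3 S232
G1 X212.6002 Y15.5033 F3025
M5
G0 X0.0000 Y0.0000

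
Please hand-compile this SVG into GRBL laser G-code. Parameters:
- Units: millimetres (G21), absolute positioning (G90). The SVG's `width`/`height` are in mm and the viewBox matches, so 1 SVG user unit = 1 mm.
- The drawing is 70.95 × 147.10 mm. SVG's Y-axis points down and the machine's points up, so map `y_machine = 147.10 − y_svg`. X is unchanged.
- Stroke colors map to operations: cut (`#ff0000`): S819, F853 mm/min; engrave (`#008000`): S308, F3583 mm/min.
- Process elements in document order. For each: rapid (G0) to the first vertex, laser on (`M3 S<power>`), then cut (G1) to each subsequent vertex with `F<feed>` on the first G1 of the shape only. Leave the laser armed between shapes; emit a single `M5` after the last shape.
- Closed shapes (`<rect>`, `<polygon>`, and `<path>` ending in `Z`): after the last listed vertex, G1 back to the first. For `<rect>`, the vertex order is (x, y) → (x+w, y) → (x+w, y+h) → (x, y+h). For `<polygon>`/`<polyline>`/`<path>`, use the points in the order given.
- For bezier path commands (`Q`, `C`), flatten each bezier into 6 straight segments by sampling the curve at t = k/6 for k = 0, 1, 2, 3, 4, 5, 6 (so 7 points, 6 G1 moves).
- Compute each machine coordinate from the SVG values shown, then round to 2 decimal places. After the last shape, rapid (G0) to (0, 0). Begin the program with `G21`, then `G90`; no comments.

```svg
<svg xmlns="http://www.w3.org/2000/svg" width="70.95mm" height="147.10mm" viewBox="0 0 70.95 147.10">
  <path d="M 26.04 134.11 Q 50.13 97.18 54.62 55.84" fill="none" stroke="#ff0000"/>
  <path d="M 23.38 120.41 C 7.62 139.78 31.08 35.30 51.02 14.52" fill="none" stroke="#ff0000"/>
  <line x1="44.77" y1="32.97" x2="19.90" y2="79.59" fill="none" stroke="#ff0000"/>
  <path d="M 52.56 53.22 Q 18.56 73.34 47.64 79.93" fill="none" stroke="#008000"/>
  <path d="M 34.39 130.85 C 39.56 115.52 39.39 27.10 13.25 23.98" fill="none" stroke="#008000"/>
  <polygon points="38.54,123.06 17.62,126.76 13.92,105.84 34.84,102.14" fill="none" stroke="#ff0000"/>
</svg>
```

viewBox `0 0 70.95 147.10` with mm width/height → 1 unit = 1 mm. Flip: y_m = 147.10 − y_svg.

**Shape 1** — `<path>` quadratic bezier, stroke `#ff0000` → cut (S819, F853). Control points (SVG): P0=(26.04,134.11), P1=(50.13,97.18), P2=(54.62,55.84); sampled at t=k/6. Machine vertices: (26.04,12.99) → (33.53,25.42) → (39.92,38.10) → (45.23,51.02) → (49.45,64.19) → (52.58,77.60) → (54.62,91.26). Open path.

**Shape 2** — `<path>` cubic bezier, stroke `#ff0000` → cut (S819, F853). Control points (SVG): P0=(23.38,120.41), P1=(7.62,139.78), P2=(31.08,35.30), P3=(51.02,14.52); sampled at t=k/6. Machine vertices: (23.38,26.69) → (18.57,26.36) → (19.11,40.92) → (23.81,64.58) → (31.49,91.59) → (40.95,116.18) → (51.02,132.58). Open path.

**Shape 3** — `<line>` line segment, stroke `#ff0000` → cut (S819, F853). Machine vertices: (44.77,114.13) → (19.90,67.51). Open path.

**Shape 4** — `<path>` quadratic bezier, stroke `#008000` → engrave (S308, F3583). Control points (SVG): P0=(52.56,53.22), P1=(18.56,73.34), P2=(47.64,79.93); sampled at t=k/6. Machine vertices: (52.56,93.88) → (42.98,87.55) → (36.90,81.97) → (34.33,77.14) → (35.26,73.07) → (39.70,69.74) → (47.64,67.17). Open path.

**Shape 5** — `<path>` cubic bezier, stroke `#008000` → engrave (S308, F3583). Control points (SVG): P0=(34.39,130.85), P1=(39.56,115.52), P2=(39.39,27.10), P3=(13.25,23.98); sampled at t=k/6. Machine vertices: (34.39,16.25) → (36.43,29.27) → (37.02,50.08) → (35.56,74.26) → (31.50,97.43) → (24.25,115.18) → (13.25,123.12). Open path.

**Shape 6** — `<polygon>` regular polygon, stroke `#ff0000` → cut (S819, F853). Machine vertices: (38.54,24.04) → (17.62,20.34) → (13.92,41.26) → (34.84,44.96) → (38.54,24.04). Closed: final G1 returns to the first vertex.

G21
G90
G0 X26.04 Y12.99
M3 S819
G1 X33.53 Y25.42 F853
G1 X39.92 Y38.10
G1 X45.23 Y51.02
G1 X49.45 Y64.19
G1 X52.58 Y77.60
G1 X54.62 Y91.26
G0 X23.38 Y26.69
M3 S819
G1 X18.57 Y26.36 F853
G1 X19.11 Y40.92
G1 X23.81 Y64.58
G1 X31.49 Y91.59
G1 X40.95 Y116.18
G1 X51.02 Y132.58
G0 X44.77 Y114.13
M3 S819
G1 X19.90 Y67.51 F853
G0 X52.56 Y93.88
M3 S308
G1 X42.98 Y87.55 F3583
G1 X36.90 Y81.97
G1 X34.33 Y77.14
G1 X35.26 Y73.07
G1 X39.70 Y69.74
G1 X47.64 Y67.17
G0 X34.39 Y16.25
M3 S308
G1 X36.43 Y29.27 F3583
G1 X37.02 Y50.08
G1 X35.56 Y74.26
G1 X31.50 Y97.43
G1 X24.25 Y115.18
G1 X13.25 Y123.12
G0 X38.54 Y24.04
M3 S819
G1 X17.62 Y20.34 F853
G1 X13.92 Y41.26
G1 X34.84 Y44.96
G1 X38.54 Y24.04
M5
G0 X0.00 Y0.00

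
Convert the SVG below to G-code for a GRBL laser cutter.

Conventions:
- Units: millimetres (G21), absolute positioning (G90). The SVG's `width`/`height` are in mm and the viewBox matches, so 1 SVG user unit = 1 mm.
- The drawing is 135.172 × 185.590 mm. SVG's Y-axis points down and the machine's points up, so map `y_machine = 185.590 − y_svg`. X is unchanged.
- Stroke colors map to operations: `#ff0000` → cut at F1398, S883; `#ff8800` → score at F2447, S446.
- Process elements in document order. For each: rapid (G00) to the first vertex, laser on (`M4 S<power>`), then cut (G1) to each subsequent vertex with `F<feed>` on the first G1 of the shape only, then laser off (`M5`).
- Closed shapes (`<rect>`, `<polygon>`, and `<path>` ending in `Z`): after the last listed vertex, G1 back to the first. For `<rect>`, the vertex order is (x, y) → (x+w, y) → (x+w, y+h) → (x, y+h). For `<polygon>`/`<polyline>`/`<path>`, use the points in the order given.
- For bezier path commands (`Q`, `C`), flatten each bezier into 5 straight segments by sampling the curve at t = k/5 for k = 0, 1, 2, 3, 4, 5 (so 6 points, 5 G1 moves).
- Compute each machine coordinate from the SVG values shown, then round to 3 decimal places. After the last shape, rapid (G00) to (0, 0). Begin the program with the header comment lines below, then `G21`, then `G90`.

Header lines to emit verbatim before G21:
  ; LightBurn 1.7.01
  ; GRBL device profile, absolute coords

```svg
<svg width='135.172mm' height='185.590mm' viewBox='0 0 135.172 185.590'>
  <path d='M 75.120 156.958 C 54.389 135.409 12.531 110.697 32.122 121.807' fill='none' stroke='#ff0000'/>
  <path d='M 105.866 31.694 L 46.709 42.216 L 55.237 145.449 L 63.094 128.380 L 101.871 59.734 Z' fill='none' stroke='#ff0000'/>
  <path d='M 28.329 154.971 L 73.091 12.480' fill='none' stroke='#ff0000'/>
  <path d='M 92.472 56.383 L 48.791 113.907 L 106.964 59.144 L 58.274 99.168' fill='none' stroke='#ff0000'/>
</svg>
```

; LightBurn 1.7.01
; GRBL device profile, absolute coords
G21
G90
G00 X75.120 Y28.632
M4 S883
G1 X60.807 Y41.629 F1398
G1 X45.387 Y53.514
G1 X32.823 Y62.415
G1 X27.081 Y66.462
G1 X32.122 Y63.783
M5
G00 X105.866 Y153.896
M4 S883
G1 X46.709 Y143.374 F1398
G1 X55.237 Y40.141
G1 X63.094 Y57.210
G1 X101.871 Y125.856
G1 X105.866 Y153.896
M5
G00 X28.329 Y30.619
M4 S883
G1 X73.091 Y173.110 F1398
M5
G00 X92.472 Y129.207
M4 S883
G1 X48.791 Y71.683 F1398
G1 X106.964 Y126.446
G1 X58.274 Y86.422
M5
G00 X0.000 Y0.000

viewBox `0 0 135.172 185.590` with mm width/height → 1 unit = 1 mm. Flip: y_m = 185.590 − y_svg.

**Shape 1** — `<path>` cubic bezier, stroke `#ff0000` → cut (S883, F1398). Control points (SVG): P0=(75.120,156.958), P1=(54.389,135.409), P2=(12.531,110.697), P3=(32.122,121.807); sampled at t=k/5. Machine vertices: (75.120,28.632) → (60.807,41.629) → (45.387,53.514) → (32.823,62.415) → (27.081,66.462) → (32.122,63.783). Open path.

**Shape 2** — `<path>` closed polygon, stroke `#ff0000` → cut (S883, F1398). Machine vertices: (105.866,153.896) → (46.709,143.374) → (55.237,40.141) → (63.094,57.210) → (101.871,125.856) → (105.866,153.896). Closed: final G1 returns to the first vertex.

**Shape 3** — `<path>` line segment, stroke `#ff0000` → cut (S883, F1398). Machine vertices: (28.329,30.619) → (73.091,173.110). Open path.

**Shape 4** — `<path>` open polyline, stroke `#ff0000` → cut (S883, F1398). Machine vertices: (92.472,129.207) → (48.791,71.683) → (106.964,126.446) → (58.274,86.422). Open path.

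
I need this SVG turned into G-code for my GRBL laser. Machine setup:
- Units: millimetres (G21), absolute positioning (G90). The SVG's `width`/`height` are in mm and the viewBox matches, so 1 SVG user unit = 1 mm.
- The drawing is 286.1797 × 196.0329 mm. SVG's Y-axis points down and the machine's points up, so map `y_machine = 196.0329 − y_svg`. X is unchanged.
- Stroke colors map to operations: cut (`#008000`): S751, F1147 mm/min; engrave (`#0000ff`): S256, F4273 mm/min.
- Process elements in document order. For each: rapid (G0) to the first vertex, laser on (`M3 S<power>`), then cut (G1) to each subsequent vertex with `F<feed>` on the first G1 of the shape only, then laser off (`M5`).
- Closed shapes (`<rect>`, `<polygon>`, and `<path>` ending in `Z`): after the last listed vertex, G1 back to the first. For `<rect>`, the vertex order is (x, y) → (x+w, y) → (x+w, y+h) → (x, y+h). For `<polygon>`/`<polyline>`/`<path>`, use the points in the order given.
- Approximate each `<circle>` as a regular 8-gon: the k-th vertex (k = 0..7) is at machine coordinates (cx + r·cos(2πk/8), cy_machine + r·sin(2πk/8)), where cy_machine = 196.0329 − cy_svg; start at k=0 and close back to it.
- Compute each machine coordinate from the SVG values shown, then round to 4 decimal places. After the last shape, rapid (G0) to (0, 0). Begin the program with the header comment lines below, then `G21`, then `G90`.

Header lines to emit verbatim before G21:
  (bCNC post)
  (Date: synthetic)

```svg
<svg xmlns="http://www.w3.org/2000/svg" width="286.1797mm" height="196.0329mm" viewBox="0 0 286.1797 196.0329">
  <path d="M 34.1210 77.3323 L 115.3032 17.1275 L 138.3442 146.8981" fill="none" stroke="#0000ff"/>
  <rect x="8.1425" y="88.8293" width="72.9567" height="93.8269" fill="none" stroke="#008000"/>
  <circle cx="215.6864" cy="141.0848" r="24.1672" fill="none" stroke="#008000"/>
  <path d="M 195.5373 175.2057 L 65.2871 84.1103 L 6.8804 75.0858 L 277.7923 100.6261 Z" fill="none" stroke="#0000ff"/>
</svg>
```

(bCNC post)
(Date: synthetic)
G21
G90
G0 X34.1210 Y118.7006
M3 S256
G1 X115.3032 Y178.9054 F4273
G1 X138.3442 Y49.1348
M5
G0 X8.1425 Y107.2036
M3 S751
G1 X81.0992 Y107.2036 F1147
G1 X81.0992 Y13.3767
G1 X8.1425 Y13.3767
G1 X8.1425 Y107.2036
M5
G0 X239.8536 Y54.9481
M3 S751
G1 X232.7752 Y72.0369 F1147
G1 X215.6864 Y79.1153
G1 X198.5976 Y72.0369
G1 X191.5192 Y54.9481
G1 X198.5976 Y37.8593
G1 X215.6864 Y30.7809
G1 X232.7752 Y37.8593
G1 X239.8536 Y54.9481
M5
G0 X195.5373 Y20.8272
M3 S256
G1 X65.2871 Y111.9226 F4273
G1 X6.8804 Y120.9471
G1 X277.7923 Y95.4068
G1 X195.5373 Y20.8272
M5
G0 X0.0000 Y0.0000

1 u = 1 mm; y_m = 196.0329 − y.

[1] `<path>` open polyline, #0000ff→engrave S256 F4273: (34.1210,118.7006) → (115.3032,178.9054) → (138.3442,49.1348)

[2] `<rect>` rectangle, #008000→cut S751 F1147: (8.1425,107.2036) → (81.0992,107.2036) → (81.0992,13.3767) → (8.1425,13.3767) → (8.1425,107.2036) (closed)

[3] `<circle>` circle, #008000→cut S751 F1147: (239.8536,54.9481) → (232.7752,72.0369) → (215.6864,79.1153) → (198.5976,72.0369) → (191.5192,54.9481) → (198.5976,37.8593) → (215.6864,30.7809) → (232.7752,37.8593) → (239.8536,54.9481) (closed)

[4] `<path>` closed polygon, #0000ff→engrave S256 F4273: (195.5373,20.8272) → (65.2871,111.9226) → (6.8804,120.9471) → (277.7923,95.4068) → (195.5373,20.8272) (closed)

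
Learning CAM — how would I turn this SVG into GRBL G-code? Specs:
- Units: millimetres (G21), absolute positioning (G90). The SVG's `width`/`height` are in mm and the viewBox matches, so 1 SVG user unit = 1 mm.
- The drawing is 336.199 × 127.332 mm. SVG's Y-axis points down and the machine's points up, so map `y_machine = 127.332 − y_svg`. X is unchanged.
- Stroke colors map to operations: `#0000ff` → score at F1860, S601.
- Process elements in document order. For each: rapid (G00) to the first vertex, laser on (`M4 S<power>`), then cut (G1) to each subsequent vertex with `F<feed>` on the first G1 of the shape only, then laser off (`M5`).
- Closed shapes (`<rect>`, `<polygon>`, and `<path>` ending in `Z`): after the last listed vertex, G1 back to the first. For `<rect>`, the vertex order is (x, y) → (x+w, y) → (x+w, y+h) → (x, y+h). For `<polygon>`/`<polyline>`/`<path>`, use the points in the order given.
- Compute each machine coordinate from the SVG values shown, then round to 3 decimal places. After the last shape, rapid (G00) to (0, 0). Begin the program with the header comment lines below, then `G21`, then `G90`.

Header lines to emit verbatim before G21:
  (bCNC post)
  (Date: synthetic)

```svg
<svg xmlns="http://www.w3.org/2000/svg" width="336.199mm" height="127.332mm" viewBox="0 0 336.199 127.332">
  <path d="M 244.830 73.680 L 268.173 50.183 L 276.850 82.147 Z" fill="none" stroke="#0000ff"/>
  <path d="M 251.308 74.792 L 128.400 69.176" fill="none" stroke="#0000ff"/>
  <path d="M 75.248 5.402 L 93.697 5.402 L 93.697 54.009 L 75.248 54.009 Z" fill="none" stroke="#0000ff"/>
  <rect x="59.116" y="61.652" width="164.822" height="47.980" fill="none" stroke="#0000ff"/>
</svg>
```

(bCNC post)
(Date: synthetic)
G21
G90
G00 X244.830 Y53.652
M4 S601
G1 X268.173 Y77.149 F1860
G1 X276.850 Y45.185
G1 X244.830 Y53.652
M5
G00 X251.308 Y52.540
M4 S601
G1 X128.400 Y58.156 F1860
M5
G00 X75.248 Y121.930
M4 S601
G1 X93.697 Y121.930 F1860
G1 X93.697 Y73.323
G1 X75.248 Y73.323
G1 X75.248 Y121.930
M5
G00 X59.116 Y65.680
M4 S601
G1 X223.938 Y65.680 F1860
G1 X223.938 Y17.700
G1 X59.116 Y17.700
G1 X59.116 Y65.680
M5
G00 X0.000 Y0.000

viewBox `0 0 336.199 127.332` with mm width/height → 1 unit = 1 mm. Flip: y_m = 127.332 − y_svg.

**Shape 1** — `<path>` regular polygon, stroke `#0000ff` → score (S601, F1860). Machine vertices: (244.830,53.652) → (268.173,77.149) → (276.850,45.185) → (244.830,53.652). Closed: final G1 returns to the first vertex.

**Shape 2** — `<path>` line segment, stroke `#0000ff` → score (S601, F1860). Machine vertices: (251.308,52.540) → (128.400,58.156). Open path.

**Shape 3** — `<path>` rectangle, stroke `#0000ff` → score (S601, F1860). Machine vertices: (75.248,121.930) → (93.697,121.930) → (93.697,73.323) → (75.248,73.323) → (75.248,121.930). Closed: final G1 returns to the first vertex.

**Shape 4** — `<rect>` rectangle, stroke `#0000ff` → score (S601, F1860). Machine vertices: (59.116,65.680) → (223.938,65.680) → (223.938,17.700) → (59.116,17.700) → (59.116,65.680). Closed: final G1 returns to the first vertex.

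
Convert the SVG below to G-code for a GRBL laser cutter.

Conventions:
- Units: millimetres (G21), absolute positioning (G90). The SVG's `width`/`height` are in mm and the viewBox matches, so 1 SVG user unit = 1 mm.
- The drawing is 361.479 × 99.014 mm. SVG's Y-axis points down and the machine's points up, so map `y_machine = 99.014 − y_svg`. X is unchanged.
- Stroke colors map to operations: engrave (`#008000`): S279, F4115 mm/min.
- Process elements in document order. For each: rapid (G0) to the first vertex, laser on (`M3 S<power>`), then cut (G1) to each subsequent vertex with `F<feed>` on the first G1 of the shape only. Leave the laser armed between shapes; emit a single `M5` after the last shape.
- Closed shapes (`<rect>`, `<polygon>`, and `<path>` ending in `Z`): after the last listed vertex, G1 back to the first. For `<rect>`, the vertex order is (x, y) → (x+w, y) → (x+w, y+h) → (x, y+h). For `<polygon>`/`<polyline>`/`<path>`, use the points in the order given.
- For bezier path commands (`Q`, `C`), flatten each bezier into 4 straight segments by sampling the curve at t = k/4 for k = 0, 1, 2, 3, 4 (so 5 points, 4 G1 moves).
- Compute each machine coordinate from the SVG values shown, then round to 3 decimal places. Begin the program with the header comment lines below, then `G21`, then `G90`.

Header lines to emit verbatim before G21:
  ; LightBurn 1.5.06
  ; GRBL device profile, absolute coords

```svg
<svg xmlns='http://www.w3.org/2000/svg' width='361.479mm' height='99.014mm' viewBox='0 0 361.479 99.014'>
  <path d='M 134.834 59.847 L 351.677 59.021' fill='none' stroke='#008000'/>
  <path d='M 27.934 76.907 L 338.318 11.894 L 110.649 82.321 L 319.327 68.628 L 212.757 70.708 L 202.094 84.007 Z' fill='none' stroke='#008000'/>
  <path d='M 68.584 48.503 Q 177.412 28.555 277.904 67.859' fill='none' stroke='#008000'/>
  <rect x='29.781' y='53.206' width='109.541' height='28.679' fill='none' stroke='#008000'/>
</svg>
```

; LightBurn 1.5.06
; GRBL device profile, absolute coords
G21
G90
G0 X134.834 Y39.167
M3 S279
G1 X351.677 Y39.993 F4115
G0 X27.934 Y22.107
M3 S279
G1 X338.318 Y87.120 F4115
G1 X110.649 Y16.693
G1 X319.327 Y30.386
G1 X212.757 Y28.306
G1 X202.094 Y15.007
G1 X27.934 Y22.107
G0 X68.584 Y50.511
M3 S279
G1 X122.477 Y56.782 F4115
G1 X175.328 Y55.646
G1 X227.137 Y47.104
G1 X277.904 Y31.155
G0 X29.781 Y45.808
M3 S279
G1 X139.322 Y45.808 F4115
G1 X139.322 Y17.129
G1 X29.781 Y17.129
G1 X29.781 Y45.808
M5

Since the viewBox matches the mm dimensions, user units are millimetres directly. The only transform is the Y-flip y_m = 99.014 − y_svg.

Shape 1 is a line segment drawn with `<path>`. Its stroke #008000 means engrave at S279, F4115. After flipping Y the toolpath is (134.834,39.167) → (351.677,39.993).

Shape 2 is a closed polygon drawn with `<path>`. Its stroke #008000 means engrave at S279, F4115. After flipping Y the toolpath is (27.934,22.107) → (338.318,87.120) → (110.649,16.693) → (319.327,30.386) → (212.757,28.306) → (202.094,15.007) → (27.934,22.107), returning to the start.

Shape 3 is a quadratic bezier drawn with `<path>`. Its stroke #008000 means engrave at S279, F4115. After flipping Y the toolpath is (68.584,50.511) → (122.477,56.782) → (175.328,55.646) → (227.137,47.104) → (277.904,31.155).

Shape 4 is a rectangle drawn with `<rect>`. Its stroke #008000 means engrave at S279, F4115. After flipping Y the toolpath is (29.781,45.808) → (139.322,45.808) → (139.322,17.129) → (29.781,17.129) → (29.781,45.808), returning to the start.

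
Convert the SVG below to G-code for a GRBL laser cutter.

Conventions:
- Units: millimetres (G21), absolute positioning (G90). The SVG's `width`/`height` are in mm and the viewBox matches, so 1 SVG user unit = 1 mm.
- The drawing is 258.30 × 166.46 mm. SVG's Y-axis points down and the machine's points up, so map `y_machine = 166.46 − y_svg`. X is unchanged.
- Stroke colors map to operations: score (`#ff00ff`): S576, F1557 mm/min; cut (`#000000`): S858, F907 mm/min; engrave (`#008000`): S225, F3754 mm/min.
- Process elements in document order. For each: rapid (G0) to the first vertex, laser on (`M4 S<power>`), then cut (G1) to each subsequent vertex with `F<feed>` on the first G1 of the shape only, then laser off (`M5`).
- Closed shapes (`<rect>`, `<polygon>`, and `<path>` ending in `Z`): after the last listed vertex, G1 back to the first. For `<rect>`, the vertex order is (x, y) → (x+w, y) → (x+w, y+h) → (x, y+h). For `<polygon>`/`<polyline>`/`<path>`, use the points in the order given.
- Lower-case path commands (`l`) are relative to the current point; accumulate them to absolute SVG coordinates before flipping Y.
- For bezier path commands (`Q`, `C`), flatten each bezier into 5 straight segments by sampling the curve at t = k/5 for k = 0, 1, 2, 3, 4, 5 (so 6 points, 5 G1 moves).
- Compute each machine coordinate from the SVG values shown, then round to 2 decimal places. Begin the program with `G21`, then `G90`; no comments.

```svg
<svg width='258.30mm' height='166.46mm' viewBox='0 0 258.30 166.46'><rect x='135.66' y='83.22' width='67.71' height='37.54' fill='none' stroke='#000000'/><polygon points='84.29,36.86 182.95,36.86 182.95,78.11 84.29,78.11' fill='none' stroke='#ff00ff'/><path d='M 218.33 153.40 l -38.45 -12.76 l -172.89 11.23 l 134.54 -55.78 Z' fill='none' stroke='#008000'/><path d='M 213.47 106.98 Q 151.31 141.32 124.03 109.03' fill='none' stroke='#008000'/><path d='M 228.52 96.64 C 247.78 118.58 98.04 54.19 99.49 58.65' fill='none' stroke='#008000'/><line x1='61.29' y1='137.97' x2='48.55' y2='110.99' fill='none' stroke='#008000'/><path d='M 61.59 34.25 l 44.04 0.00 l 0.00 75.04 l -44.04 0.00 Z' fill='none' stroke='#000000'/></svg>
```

viewBox `0 0 258.30 166.46` with mm width/height → 1 unit = 1 mm. Flip: y_m = 166.46 − y_svg.

**Shape 1** — `<rect>` rectangle, stroke `#000000` → cut (S858, F907). Machine vertices: (135.66,83.24) → (203.37,83.24) → (203.37,45.70) → (135.66,45.70) → (135.66,83.24). Closed: final G1 returns to the first vertex.

**Shape 2** — `<polygon>` rectangle, stroke `#ff00ff` → score (S576, F1557). Machine vertices: (84.29,129.60) → (182.95,129.60) → (182.95,88.35) → (84.29,88.35) → (84.29,129.60). Closed: final G1 returns to the first vertex.

**Shape 3** — `<path>` closed polygon, stroke `#008000` → engrave (S225, F3754). Machine vertices: (218.33,13.06) → (179.88,25.82) → (6.99,14.59) → (141.53,70.37) → (218.33,13.06). Closed: final G1 returns to the first vertex.

**Shape 4** — `<path>` quadratic bezier, stroke `#008000` → engrave (S225, F3754). Control points (SVG): P0=(213.47,106.98), P1=(151.31,141.32), P2=(124.03,109.03); sampled at t=k/5. Machine vertices: (213.47,59.48) → (190.00,48.41) → (169.32,42.67) → (151.43,42.26) → (136.34,47.18) → (124.03,57.43). Open path.

**Shape 5** — `<path>` cubic bezier, stroke `#008000` → engrave (S225, F3754). Control points (SVG): P0=(228.52,96.64), P1=(247.78,118.58), P2=(98.04,54.19), P3=(99.49,58.65); sampled at t=k/5. Machine vertices: (228.52,69.82) → (222.36,65.77) → (191.00,75.00) → (149.83,90.05) → (114.20,103.47) → (99.49,107.81). Open path.

**Shape 6** — `<line>` line segment, stroke `#008000` → engrave (S225, F3754). Machine vertices: (61.29,28.49) → (48.55,55.47). Open path.

**Shape 7** — `<path>` rectangle, stroke `#000000` → cut (S858, F907). Machine vertices: (61.59,132.21) → (105.63,132.21) → (105.63,57.17) → (61.59,57.17) → (61.59,132.21). Closed: final G1 returns to the first vertex.

G21
G90
G0 X135.66 Y83.24
M4 S858
G1 X203.37 Y83.24 F907
G1 X203.37 Y45.70
G1 X135.66 Y45.70
G1 X135.66 Y83.24
M5
G0 X84.29 Y129.60
M4 S576
G1 X182.95 Y129.60 F1557
G1 X182.95 Y88.35
G1 X84.29 Y88.35
G1 X84.29 Y129.60
M5
G0 X218.33 Y13.06
M4 S225
G1 X179.88 Y25.82 F3754
G1 X6.99 Y14.59
G1 X141.53 Y70.37
G1 X218.33 Y13.06
M5
G0 X213.47 Y59.48
M4 S225
G1 X190.00 Y48.41 F3754
G1 X169.32 Y42.67
G1 X151.43 Y42.26
G1 X136.34 Y47.18
G1 X124.03 Y57.43
M5
G0 X228.52 Y69.82
M4 S225
G1 X222.36 Y65.77 F3754
G1 X191.00 Y75.00
G1 X149.83 Y90.05
G1 X114.20 Y103.47
G1 X99.49 Y107.81
M5
G0 X61.29 Y28.49
M4 S225
G1 X48.55 Y55.47 F3754
M5
G0 X61.59 Y132.21
M4 S858
G1 X105.63 Y132.21 F907
G1 X105.63 Y57.17
G1 X61.59 Y57.17
G1 X61.59 Y132.21
M5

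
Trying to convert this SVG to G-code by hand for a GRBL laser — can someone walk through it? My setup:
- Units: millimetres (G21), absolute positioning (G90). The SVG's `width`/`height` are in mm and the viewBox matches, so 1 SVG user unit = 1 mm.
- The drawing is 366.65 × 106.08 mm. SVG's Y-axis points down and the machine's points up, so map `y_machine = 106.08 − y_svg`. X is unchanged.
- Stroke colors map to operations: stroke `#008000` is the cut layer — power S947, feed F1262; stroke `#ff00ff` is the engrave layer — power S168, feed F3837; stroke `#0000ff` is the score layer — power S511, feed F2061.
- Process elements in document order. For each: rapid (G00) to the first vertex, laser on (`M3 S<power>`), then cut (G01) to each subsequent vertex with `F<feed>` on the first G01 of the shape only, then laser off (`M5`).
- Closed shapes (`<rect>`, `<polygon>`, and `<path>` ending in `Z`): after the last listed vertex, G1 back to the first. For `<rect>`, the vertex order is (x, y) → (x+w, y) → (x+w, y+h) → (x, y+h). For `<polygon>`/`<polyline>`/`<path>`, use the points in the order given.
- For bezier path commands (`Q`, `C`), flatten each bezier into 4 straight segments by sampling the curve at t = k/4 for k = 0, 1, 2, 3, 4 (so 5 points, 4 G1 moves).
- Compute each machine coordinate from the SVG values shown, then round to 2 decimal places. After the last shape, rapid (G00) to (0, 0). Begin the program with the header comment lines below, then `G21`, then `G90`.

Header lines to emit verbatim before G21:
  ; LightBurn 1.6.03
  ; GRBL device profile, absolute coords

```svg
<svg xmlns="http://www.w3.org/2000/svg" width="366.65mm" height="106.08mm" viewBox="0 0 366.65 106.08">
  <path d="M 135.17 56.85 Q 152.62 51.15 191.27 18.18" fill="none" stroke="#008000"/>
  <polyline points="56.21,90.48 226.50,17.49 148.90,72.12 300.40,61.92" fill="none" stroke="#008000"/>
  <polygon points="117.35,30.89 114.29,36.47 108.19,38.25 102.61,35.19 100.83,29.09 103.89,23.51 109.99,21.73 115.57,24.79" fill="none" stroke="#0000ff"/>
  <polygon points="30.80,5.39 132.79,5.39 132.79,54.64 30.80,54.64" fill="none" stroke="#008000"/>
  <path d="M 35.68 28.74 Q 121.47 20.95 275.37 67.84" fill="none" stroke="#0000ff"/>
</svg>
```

; LightBurn 1.6.03
; GRBL device profile, absolute coords
G21
G90
G00 X135.17 Y49.23
M3 S947
G01 X145.22 Y53.78 F1262
G01 X157.92 Y61.75
G01 X173.27 Y73.12
G01 X191.27 Y87.90
M5
G00 X56.21 Y15.60
M3 S947
G01 X226.50 Y88.59 F1262
G01 X148.90 Y33.96
G01 X300.40 Y44.16
M5
G00 X117.35 Y75.19
M3 S511
G01 X114.29 Y69.61 F2061
G01 X108.19 Y67.83
G01 X102.61 Y70.89
G01 X100.83 Y76.99
G01 X103.89 Y82.57
G01 X109.99 Y84.35
G01 X115.57 Y81.29
G01 X117.35 Y75.19
M5
G00 X30.80 Y100.69
M3 S947
G01 X132.79 Y100.69 F1262
G01 X132.79 Y51.44
G01 X30.80 Y51.44
G01 X30.80 Y100.69
M5
G00 X35.68 Y77.34
M3 S511
G01 X82.83 Y77.82 F2061
G01 X138.50 Y71.46
G01 X202.68 Y58.27
G01 X275.37 Y38.24
M5
G00 X0.00 Y0.00

1 u = 1 mm; y_m = 106.08 − y.

[1] `<path>` quadratic bezier, #008000→cut S947 F1262: (135.17,49.23) → (145.22,53.78) → (157.92,61.75) → (173.27,73.12) → (191.27,87.90)

[2] `<polyline>` open polyline, #008000→cut S947 F1262: (56.21,15.60) → (226.50,88.59) → (148.90,33.96) → (300.40,44.16)

[3] `<polygon>` regular polygon, #0000ff→score S511 F2061: (117.35,75.19) → (114.29,69.61) → (108.19,67.83) → (102.61,70.89) → (100.83,76.99) → (103.89,82.57) → (109.99,84.35) → (115.57,81.29) → (117.35,75.19) (closed)

[4] `<polygon>` rectangle, #008000→cut S947 F1262: (30.80,100.69) → (132.79,100.69) → (132.79,51.44) → (30.80,51.44) → (30.80,100.69) (closed)

[5] `<path>` quadratic bezier, #0000ff→score S511 F2061: (35.68,77.34) → (82.83,77.82) → (138.50,71.46) → (202.68,58.27) → (275.37,38.24)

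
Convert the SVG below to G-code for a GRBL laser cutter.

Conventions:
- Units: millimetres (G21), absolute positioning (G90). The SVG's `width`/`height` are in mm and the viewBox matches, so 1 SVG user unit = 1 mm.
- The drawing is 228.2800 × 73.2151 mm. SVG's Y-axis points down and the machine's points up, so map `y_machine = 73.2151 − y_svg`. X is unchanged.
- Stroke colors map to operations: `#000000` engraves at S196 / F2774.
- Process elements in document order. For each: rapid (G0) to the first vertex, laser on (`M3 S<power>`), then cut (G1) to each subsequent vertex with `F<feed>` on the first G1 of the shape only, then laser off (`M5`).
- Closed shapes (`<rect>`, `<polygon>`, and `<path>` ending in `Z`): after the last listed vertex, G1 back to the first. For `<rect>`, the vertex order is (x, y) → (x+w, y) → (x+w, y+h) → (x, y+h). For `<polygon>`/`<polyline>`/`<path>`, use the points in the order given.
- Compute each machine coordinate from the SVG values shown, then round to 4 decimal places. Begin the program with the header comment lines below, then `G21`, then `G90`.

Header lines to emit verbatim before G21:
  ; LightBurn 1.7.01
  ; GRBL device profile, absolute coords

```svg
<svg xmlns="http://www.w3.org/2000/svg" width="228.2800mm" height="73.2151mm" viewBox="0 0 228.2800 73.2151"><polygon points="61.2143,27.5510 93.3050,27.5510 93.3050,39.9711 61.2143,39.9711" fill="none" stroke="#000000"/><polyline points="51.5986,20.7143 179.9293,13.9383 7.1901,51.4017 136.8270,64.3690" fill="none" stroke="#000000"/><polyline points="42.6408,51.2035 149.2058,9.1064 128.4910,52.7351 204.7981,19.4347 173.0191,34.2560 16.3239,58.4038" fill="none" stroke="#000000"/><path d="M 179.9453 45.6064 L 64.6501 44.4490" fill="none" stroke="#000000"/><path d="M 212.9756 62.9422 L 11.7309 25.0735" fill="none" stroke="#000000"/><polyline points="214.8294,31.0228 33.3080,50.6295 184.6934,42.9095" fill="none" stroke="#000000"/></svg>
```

; LightBurn 1.7.01
; GRBL device profile, absolute coords
G21
G90
G0 X61.2143 Y45.6641
M3 S196
G1 X93.3050 Y45.6641 F2774
G1 X93.3050 Y33.2440
G1 X61.2143 Y33.2440
G1 X61.2143 Y45.6641
M5
G0 X51.5986 Y52.5008
M3 S196
G1 X179.9293 Y59.2768 F2774
G1 X7.1901 Y21.8134
G1 X136.8270 Y8.8461
M5
G0 X42.6408 Y22.0116
M3 S196
G1 X149.2058 Y64.1087 F2774
G1 X128.4910 Y20.4800
G1 X204.7981 Y53.7804
G1 X173.0191 Y38.9591
G1 X16.3239 Y14.8113
M5
G0 X179.9453 Y27.6087
M3 S196
G1 X64.6501 Y28.7661 F2774
M5
G0 X212.9756 Y10.2729
M3 S196
G1 X11.7309 Y48.1416 F2774
M5
G0 X214.8294 Y42.1923
M3 S196
G1 X33.3080 Y22.5856 F2774
G1 X184.6934 Y30.3056
M5

1 u = 1 mm; y_m = 73.2151 − y.

[1] `<polygon>` rectangle, #000000→engrave S196 F2774: (61.2143,45.6641) → (93.3050,45.6641) → (93.3050,33.2440) → (61.2143,33.2440) → (61.2143,45.6641) (closed)

[2] `<polyline>` open polyline, #000000→engrave S196 F2774: (51.5986,52.5008) → (179.9293,59.2768) → (7.1901,21.8134) → (136.8270,8.8461)

[3] `<polyline>` open polyline, #000000→engrave S196 F2774: (42.6408,22.0116) → (149.2058,64.1087) → (128.4910,20.4800) → (204.7981,53.7804) → (173.0191,38.9591) → (16.3239,14.8113)

[4] `<path>` line segment, #000000→engrave S196 F2774: (179.9453,27.6087) → (64.6501,28.7661)

[5] `<path>` line segment, #000000→engrave S196 F2774: (212.9756,10.2729) → (11.7309,48.1416)

[6] `<polyline>` open polyline, #000000→engrave S196 F2774: (214.8294,42.1923) → (33.3080,22.5856) → (184.6934,30.3056)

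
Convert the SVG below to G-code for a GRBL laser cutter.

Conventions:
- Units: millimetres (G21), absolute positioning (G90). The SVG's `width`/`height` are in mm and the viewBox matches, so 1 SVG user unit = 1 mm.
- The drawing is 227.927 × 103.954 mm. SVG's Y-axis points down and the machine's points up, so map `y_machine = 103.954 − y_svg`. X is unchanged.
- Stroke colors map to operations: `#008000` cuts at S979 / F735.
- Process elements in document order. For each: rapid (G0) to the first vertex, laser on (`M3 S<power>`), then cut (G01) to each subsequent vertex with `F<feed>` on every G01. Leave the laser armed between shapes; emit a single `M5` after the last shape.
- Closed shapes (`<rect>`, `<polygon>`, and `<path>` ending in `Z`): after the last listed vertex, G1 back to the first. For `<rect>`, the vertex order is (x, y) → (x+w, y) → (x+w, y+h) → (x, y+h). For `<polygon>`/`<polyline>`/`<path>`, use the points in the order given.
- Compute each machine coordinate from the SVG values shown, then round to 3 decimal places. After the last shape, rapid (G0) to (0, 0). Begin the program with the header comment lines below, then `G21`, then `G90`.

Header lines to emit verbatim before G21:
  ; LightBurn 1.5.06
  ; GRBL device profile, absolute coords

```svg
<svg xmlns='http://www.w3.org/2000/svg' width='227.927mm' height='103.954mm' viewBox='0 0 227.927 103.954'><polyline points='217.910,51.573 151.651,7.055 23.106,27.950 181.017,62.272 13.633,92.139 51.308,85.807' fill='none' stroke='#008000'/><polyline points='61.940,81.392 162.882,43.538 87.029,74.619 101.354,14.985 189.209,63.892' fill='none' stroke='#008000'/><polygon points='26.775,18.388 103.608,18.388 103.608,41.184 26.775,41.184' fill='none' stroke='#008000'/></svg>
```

; LightBurn 1.5.06
; GRBL device profile, absolute coords
G21
G90
G0 X217.910 Y52.381
M3 S979
G01 X151.651 Y96.899 F735
G01 X23.106 Y76.004 F735
G01 X181.017 Y41.682 F735
G01 X13.633 Y11.815 F735
G01 X51.308 Y18.147 F735
G0 X61.940 Y22.562
M3 S979
G01 X162.882 Y60.416 F735
G01 X87.029 Y29.335 F735
G01 X101.354 Y88.969 F735
G01 X189.209 Y40.062 F735
G0 X26.775 Y85.566
M3 S979
G01 X103.608 Y85.566 F735
G01 X103.608 Y62.770 F735
G01 X26.775 Y62.770 F735
G01 X26.775 Y85.566 F735
M5
G0 X0.000 Y0.000

1 u = 1 mm; y_m = 103.954 − y.

[1] `<polyline>` open polyline, #008000→cut S979 F735: (217.910,52.381) → (151.651,96.899) → (23.106,76.004) → (181.017,41.682) → (13.633,11.815) → (51.308,18.147)

[2] `<polyline>` open polyline, #008000→cut S979 F735: (61.940,22.562) → (162.882,60.416) → (87.029,29.335) → (101.354,88.969) → (189.209,40.062)

[3] `<polygon>` rectangle, #008000→cut S979 F735: (26.775,85.566) → (103.608,85.566) → (103.608,62.770) → (26.775,62.770) → (26.775,85.566) (closed)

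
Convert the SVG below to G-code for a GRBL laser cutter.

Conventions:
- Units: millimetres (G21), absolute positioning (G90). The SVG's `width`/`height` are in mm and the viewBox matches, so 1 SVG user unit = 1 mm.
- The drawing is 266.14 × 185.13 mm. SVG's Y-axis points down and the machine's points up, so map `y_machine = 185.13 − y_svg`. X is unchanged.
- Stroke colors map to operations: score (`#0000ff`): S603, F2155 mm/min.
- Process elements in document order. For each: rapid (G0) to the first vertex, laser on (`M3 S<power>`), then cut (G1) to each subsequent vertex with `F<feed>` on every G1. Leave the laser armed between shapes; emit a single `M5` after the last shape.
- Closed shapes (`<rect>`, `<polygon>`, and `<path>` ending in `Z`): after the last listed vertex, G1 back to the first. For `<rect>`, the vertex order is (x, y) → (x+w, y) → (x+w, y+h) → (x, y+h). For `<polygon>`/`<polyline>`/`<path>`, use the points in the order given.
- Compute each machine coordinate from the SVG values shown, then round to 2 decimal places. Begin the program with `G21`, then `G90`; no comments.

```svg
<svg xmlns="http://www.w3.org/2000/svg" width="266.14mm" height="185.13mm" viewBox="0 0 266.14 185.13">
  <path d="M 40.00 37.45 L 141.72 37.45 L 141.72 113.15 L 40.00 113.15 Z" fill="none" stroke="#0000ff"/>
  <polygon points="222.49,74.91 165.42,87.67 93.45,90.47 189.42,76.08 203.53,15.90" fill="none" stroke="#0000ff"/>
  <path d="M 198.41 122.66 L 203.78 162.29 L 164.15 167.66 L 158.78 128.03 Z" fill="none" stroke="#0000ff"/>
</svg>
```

G21
G90
G0 X40.00 Y147.68
M3 S603
G1 X141.72 Y147.68 F2155
G1 X141.72 Y71.98 F2155
G1 X40.00 Y71.98 F2155
G1 X40.00 Y147.68 F2155
G0 X222.49 Y110.22
M3 S603
G1 X165.42 Y97.46 F2155
G1 X93.45 Y94.66 F2155
G1 X189.42 Y109.05 F2155
G1 X203.53 Y169.23 F2155
G1 X222.49 Y110.22 F2155
G0 X198.41 Y62.47
M3 S603
G1 X203.78 Y22.84 F2155
G1 X164.15 Y17.47 F2155
G1 X158.78 Y57.10 F2155
G1 X198.41 Y62.47 F2155
M5

1 u = 1 mm; y_m = 185.13 − y.

[1] `<path>` rectangle, #0000ff→score S603 F2155: (40.00,147.68) → (141.72,147.68) → (141.72,71.98) → (40.00,71.98) → (40.00,147.68) (closed)

[2] `<polygon>` closed polygon, #0000ff→score S603 F2155: (222.49,110.22) → (165.42,97.46) → (93.45,94.66) → (189.42,109.05) → (203.53,169.23) → (222.49,110.22) (closed)

[3] `<path>` regular polygon, #0000ff→score S603 F2155: (198.41,62.47) → (203.78,22.84) → (164.15,17.47) → (158.78,57.10) → (198.41,62.47) (closed)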